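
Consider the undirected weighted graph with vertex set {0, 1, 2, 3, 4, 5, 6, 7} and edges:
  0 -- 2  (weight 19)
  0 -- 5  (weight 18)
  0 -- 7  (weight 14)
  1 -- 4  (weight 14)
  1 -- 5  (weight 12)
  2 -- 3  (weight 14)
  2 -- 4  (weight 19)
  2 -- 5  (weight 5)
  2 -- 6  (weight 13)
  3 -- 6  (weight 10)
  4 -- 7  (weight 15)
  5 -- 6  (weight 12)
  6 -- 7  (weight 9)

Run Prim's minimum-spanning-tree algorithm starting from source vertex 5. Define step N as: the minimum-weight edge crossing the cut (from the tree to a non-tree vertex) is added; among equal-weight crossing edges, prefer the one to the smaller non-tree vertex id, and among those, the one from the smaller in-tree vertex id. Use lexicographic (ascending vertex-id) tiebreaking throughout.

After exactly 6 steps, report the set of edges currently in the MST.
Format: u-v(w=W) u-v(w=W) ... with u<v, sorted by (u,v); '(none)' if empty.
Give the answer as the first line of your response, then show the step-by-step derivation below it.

0-7(w=14) 1-5(w=12) 2-5(w=5) 3-6(w=10) 5-6(w=12) 6-7(w=9)

step 1: add edge 2-5 (w=5); MST = {2-5(w=5)}
step 2: add edge 1-5 (w=12); MST = {1-5(w=12) 2-5(w=5)}
step 3: add edge 5-6 (w=12); MST = {1-5(w=12) 2-5(w=5) 5-6(w=12)}
step 4: add edge 6-7 (w=9); MST = {1-5(w=12) 2-5(w=5) 5-6(w=12) 6-7(w=9)}
step 5: add edge 3-6 (w=10); MST = {1-5(w=12) 2-5(w=5) 3-6(w=10) 5-6(w=12) 6-7(w=9)}
step 6: add edge 0-7 (w=14); MST = {0-7(w=14) 1-5(w=12) 2-5(w=5) 3-6(w=10) 5-6(w=12) 6-7(w=9)}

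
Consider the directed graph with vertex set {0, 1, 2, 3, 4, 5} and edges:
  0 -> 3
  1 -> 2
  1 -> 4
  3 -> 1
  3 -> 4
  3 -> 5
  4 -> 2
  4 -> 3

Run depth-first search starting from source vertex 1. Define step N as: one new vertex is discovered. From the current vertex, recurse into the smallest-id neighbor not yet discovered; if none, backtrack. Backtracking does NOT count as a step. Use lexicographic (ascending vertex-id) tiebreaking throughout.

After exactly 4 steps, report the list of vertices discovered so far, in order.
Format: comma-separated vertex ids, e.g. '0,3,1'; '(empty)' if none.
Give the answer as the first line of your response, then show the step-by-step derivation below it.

1,2,4,3

step 1: discover 1; path=1; order=1
step 2: discover 2; path=1>2; order=1,2
step 3: discover 4; path=1>4; order=1,2,4
step 4: discover 3; path=1>4>3; order=1,2,4,3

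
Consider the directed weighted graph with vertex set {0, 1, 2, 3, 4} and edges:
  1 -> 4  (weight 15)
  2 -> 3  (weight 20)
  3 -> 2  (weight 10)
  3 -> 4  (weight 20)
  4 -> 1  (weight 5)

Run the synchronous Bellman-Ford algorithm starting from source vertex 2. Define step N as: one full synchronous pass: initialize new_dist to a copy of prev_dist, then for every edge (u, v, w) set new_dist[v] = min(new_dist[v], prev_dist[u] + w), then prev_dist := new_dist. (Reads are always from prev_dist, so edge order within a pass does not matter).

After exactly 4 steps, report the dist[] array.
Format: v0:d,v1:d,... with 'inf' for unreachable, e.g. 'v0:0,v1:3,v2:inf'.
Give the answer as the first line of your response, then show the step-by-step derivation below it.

v0:inf,v1:45,v2:0,v3:20,v4:40

step 1: dist = v0:inf,v1:inf,v2:0,v3:20,v4:inf
step 2: dist = v0:inf,v1:inf,v2:0,v3:20,v4:40
step 3: dist = v0:inf,v1:45,v2:0,v3:20,v4:40
step 4: dist = v0:inf,v1:45,v2:0,v3:20,v4:40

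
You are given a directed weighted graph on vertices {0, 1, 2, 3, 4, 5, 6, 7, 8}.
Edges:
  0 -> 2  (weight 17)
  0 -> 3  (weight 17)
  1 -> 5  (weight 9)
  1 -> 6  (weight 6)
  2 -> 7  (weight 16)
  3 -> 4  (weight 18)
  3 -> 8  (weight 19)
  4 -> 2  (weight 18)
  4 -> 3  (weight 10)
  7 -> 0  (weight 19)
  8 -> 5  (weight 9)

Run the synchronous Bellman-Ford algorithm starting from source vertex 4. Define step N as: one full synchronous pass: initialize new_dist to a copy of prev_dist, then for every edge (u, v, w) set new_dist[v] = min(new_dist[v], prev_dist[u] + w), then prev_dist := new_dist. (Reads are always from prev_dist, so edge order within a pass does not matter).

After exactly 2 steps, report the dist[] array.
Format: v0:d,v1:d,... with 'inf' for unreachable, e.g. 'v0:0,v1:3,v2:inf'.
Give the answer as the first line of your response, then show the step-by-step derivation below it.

v0:inf,v1:inf,v2:18,v3:10,v4:0,v5:inf,v6:inf,v7:34,v8:29

step 1: dist = v0:inf,v1:inf,v2:18,v3:10,v4:0,v5:inf,v6:inf,v7:inf,v8:inf
step 2: dist = v0:inf,v1:inf,v2:18,v3:10,v4:0,v5:inf,v6:inf,v7:34,v8:29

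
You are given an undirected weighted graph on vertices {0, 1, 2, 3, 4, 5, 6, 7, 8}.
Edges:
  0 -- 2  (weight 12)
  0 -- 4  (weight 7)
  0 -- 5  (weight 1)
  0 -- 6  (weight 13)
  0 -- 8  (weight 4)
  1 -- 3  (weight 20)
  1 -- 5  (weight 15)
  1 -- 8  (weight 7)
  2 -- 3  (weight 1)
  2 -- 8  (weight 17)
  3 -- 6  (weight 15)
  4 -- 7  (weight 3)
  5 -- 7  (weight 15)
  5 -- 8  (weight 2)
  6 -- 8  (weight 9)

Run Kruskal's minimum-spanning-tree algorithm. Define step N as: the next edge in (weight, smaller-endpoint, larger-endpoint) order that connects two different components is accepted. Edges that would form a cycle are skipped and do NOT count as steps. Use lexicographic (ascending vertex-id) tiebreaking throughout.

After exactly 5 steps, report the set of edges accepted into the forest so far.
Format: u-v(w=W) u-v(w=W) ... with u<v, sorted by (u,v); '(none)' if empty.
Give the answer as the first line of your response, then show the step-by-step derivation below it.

0-4(w=7) 0-5(w=1) 2-3(w=1) 4-7(w=3) 5-8(w=2)

step 1: add edge 0-5 (w=1); MST = {0-5(w=1)}
step 2: add edge 2-3 (w=1); MST = {0-5(w=1) 2-3(w=1)}
step 3: add edge 5-8 (w=2); MST = {0-5(w=1) 2-3(w=1) 5-8(w=2)}
step 4: add edge 4-7 (w=3); MST = {0-5(w=1) 2-3(w=1) 4-7(w=3) 5-8(w=2)}
step 5: add edge 0-4 (w=7); MST = {0-4(w=7) 0-5(w=1) 2-3(w=1) 4-7(w=3) 5-8(w=2)}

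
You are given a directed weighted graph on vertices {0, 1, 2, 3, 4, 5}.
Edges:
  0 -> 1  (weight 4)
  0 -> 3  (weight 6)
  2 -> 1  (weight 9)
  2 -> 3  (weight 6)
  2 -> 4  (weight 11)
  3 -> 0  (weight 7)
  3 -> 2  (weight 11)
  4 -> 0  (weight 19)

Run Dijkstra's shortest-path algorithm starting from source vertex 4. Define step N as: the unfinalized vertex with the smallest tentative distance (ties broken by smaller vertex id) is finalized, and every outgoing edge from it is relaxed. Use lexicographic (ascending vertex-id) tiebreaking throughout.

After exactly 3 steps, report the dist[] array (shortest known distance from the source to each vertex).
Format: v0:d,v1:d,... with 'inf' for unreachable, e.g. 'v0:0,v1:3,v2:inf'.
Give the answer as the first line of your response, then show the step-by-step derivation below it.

v0:19,v1:23,v2:inf,v3:25,v4:0,v5:inf

step 1: dist = v0:19,v1:inf,v2:inf,v3:inf,v4:0,v5:inf
step 2: dist = v0:19,v1:23,v2:inf,v3:25,v4:0,v5:inf
step 3: dist = v0:19,v1:23,v2:inf,v3:25,v4:0,v5:inf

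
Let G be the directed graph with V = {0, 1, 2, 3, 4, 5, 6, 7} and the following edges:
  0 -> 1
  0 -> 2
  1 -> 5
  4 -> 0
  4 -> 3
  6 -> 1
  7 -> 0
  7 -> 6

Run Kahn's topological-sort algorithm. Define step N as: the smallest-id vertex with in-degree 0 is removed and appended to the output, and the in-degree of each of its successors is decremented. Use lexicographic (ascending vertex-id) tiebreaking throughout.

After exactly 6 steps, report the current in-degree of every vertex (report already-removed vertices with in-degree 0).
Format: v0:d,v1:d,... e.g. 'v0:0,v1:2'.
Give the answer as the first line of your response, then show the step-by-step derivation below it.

v0:0,v1:0,v2:0,v3:0,v4:0,v5:1,v6:0,v7:0

step 1: output 4; order=[4]; indeg=(1,2,1,0,0,1,1,0)
step 2: output 3; order=[4,3]; indeg=(1,2,1,0,0,1,1,0)
step 3: output 7; order=[4,3,7]; indeg=(0,2,1,0,0,1,0,0)
step 4: output 0; order=[4,3,7,0]; indeg=(0,1,0,0,0,1,0,0)
step 5: output 2; order=[4,3,7,0,2]; indeg=(0,1,0,0,0,1,0,0)
step 6: output 6; order=[4,3,7,0,2,6]; indeg=(0,0,0,0,0,1,0,0)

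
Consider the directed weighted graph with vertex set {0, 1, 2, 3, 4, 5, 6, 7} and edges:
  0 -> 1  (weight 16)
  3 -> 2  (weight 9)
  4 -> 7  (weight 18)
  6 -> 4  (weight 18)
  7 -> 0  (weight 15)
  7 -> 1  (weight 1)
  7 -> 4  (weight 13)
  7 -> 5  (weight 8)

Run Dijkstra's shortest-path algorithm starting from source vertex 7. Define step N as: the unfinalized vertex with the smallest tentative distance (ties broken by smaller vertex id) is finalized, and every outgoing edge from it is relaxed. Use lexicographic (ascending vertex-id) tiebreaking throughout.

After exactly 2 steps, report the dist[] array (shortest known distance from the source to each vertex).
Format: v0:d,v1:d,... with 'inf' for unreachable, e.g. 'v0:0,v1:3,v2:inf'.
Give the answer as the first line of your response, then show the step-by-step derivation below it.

v0:15,v1:1,v2:inf,v3:inf,v4:13,v5:8,v6:inf,v7:0

step 1: dist = v0:15,v1:1,v2:inf,v3:inf,v4:13,v5:8,v6:inf,v7:0
step 2: dist = v0:15,v1:1,v2:inf,v3:inf,v4:13,v5:8,v6:inf,v7:0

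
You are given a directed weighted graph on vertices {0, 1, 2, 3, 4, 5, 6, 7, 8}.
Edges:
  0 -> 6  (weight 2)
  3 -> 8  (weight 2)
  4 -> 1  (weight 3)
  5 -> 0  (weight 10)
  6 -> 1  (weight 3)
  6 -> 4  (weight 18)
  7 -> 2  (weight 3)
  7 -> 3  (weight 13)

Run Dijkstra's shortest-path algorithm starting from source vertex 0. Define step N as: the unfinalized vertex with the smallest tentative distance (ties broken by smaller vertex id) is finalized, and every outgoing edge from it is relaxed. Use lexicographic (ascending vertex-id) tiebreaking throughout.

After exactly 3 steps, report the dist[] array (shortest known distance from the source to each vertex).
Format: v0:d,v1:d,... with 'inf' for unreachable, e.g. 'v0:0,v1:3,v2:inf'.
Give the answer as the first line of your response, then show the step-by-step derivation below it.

v0:0,v1:5,v2:inf,v3:inf,v4:20,v5:inf,v6:2,v7:inf,v8:inf

step 1: dist = v0:0,v1:inf,v2:inf,v3:inf,v4:inf,v5:inf,v6:2,v7:inf,v8:inf
step 2: dist = v0:0,v1:5,v2:inf,v3:inf,v4:20,v5:inf,v6:2,v7:inf,v8:inf
step 3: dist = v0:0,v1:5,v2:inf,v3:inf,v4:20,v5:inf,v6:2,v7:inf,v8:inf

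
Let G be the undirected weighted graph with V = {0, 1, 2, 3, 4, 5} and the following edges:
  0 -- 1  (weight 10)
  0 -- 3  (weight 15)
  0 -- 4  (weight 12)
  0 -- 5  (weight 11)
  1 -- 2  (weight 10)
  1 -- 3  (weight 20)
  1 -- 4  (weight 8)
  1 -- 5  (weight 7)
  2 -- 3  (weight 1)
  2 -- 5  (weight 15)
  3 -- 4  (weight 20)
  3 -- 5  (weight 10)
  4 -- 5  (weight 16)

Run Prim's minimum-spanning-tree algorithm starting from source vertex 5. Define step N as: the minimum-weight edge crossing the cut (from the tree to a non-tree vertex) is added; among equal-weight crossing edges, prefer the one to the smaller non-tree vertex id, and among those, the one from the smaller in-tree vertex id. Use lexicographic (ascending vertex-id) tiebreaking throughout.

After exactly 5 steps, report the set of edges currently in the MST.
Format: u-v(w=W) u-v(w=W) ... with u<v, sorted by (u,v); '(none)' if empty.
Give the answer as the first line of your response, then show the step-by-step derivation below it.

0-1(w=10) 1-2(w=10) 1-4(w=8) 1-5(w=7) 2-3(w=1)

step 1: add edge 1-5 (w=7); MST = {1-5(w=7)}
step 2: add edge 1-4 (w=8); MST = {1-4(w=8) 1-5(w=7)}
step 3: add edge 0-1 (w=10); MST = {0-1(w=10) 1-4(w=8) 1-5(w=7)}
step 4: add edge 1-2 (w=10); MST = {0-1(w=10) 1-2(w=10) 1-4(w=8) 1-5(w=7)}
step 5: add edge 2-3 (w=1); MST = {0-1(w=10) 1-2(w=10) 1-4(w=8) 1-5(w=7) 2-3(w=1)}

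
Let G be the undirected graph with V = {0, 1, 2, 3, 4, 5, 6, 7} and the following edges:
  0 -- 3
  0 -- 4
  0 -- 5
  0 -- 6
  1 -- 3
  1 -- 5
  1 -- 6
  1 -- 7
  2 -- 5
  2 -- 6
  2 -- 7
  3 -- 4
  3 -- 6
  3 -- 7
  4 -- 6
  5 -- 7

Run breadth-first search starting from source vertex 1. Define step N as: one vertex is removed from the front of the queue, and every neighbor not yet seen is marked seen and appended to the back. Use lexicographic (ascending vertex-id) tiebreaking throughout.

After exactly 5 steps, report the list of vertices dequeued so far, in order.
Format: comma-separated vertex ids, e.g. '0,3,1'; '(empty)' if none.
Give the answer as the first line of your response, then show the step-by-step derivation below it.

1,3,5,6,7

step 1: dequeue 1; queue=[3,5,6,7]; order=1
step 2: dequeue 3; queue=[5,6,7,0,4]; order=1,3
step 3: dequeue 5; queue=[6,7,0,4,2]; order=1,3,5
step 4: dequeue 6; queue=[7,0,4,2]; order=1,3,5,6
step 5: dequeue 7; queue=[0,4,2]; order=1,3,5,6,7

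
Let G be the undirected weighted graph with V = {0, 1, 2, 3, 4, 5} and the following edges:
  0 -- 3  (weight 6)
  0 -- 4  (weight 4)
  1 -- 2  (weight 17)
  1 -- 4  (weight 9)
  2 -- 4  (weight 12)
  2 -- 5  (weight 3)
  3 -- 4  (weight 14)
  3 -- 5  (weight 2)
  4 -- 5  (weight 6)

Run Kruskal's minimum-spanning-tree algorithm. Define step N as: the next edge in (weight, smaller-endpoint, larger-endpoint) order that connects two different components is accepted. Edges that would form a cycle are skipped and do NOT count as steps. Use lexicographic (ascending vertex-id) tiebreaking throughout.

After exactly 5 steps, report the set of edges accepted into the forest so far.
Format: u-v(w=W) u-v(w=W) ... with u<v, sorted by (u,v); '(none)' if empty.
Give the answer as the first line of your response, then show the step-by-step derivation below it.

0-3(w=6) 0-4(w=4) 1-4(w=9) 2-5(w=3) 3-5(w=2)

step 1: add edge 3-5 (w=2); MST = {3-5(w=2)}
step 2: add edge 2-5 (w=3); MST = {2-5(w=3) 3-5(w=2)}
step 3: add edge 0-4 (w=4); MST = {0-4(w=4) 2-5(w=3) 3-5(w=2)}
step 4: add edge 0-3 (w=6); MST = {0-3(w=6) 0-4(w=4) 2-5(w=3) 3-5(w=2)}
step 5: add edge 1-4 (w=9); MST = {0-3(w=6) 0-4(w=4) 1-4(w=9) 2-5(w=3) 3-5(w=2)}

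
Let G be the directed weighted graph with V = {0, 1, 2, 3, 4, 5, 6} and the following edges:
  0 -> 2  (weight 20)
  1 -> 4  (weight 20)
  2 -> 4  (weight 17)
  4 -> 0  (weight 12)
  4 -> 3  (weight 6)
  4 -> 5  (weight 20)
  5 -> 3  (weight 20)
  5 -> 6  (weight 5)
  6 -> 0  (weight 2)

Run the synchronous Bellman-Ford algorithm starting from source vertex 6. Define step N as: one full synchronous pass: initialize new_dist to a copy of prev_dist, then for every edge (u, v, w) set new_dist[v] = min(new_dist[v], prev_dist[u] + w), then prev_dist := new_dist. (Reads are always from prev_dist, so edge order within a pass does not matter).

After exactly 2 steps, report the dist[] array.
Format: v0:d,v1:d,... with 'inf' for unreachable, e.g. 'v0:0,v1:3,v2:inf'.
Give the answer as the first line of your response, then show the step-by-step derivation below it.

v0:2,v1:inf,v2:22,v3:inf,v4:inf,v5:inf,v6:0

step 1: dist = v0:2,v1:inf,v2:inf,v3:inf,v4:inf,v5:inf,v6:0
step 2: dist = v0:2,v1:inf,v2:22,v3:inf,v4:inf,v5:inf,v6:0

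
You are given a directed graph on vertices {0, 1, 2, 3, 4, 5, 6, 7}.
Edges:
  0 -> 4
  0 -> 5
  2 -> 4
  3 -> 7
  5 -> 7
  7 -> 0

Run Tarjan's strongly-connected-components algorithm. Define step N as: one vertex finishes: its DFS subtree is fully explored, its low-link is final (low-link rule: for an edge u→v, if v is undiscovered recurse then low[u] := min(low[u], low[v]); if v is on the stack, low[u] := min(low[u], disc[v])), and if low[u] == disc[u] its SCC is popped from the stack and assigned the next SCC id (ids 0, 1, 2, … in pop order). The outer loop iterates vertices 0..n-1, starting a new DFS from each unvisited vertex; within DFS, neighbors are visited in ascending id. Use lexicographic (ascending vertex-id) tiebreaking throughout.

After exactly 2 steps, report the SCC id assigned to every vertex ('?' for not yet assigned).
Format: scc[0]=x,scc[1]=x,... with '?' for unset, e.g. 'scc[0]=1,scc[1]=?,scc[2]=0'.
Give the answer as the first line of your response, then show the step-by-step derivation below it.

scc[0]=?,scc[1]=?,scc[2]=?,scc[3]=?,scc[4]=0,scc[5]=?,scc[6]=?,scc[7]=?

step 1: low=(low[0]=0,low[1]=?,low[2]=?,low[3]=?,low[4]=1,low[5]=?,low[6]=?,low[7]=?); scc=(scc[0]=?,scc[1]=?,scc[2]=?,scc[3]=?,scc[4]=0,scc[5]=?,scc[6]=?,scc[7]=?)
step 2: low=(low[0]=0,low[1]=?,low[2]=?,low[3]=?,low[4]=1,low[5]=2,low[6]=?,low[7]=0); scc=(scc[0]=?,scc[1]=?,scc[2]=?,scc[3]=?,scc[4]=0,scc[5]=?,scc[6]=?,scc[7]=?)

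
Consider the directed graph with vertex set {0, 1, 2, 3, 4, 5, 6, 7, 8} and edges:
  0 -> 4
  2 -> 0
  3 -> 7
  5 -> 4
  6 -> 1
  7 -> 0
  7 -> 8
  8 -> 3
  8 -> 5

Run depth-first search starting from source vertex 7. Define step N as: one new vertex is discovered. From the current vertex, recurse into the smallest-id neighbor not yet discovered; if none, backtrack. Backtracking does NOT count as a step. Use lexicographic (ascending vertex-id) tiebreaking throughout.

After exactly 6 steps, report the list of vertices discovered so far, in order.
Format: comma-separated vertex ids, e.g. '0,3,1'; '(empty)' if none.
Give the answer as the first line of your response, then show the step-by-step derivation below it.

7,0,4,8,3,5

step 1: discover 7; path=7; order=7
step 2: discover 0; path=7>0; order=7,0
step 3: discover 4; path=7>0>4; order=7,0,4
step 4: discover 8; path=7>8; order=7,0,4,8
step 5: discover 3; path=7>8>3; order=7,0,4,8,3
step 6: discover 5; path=7>8>5; order=7,0,4,8,3,5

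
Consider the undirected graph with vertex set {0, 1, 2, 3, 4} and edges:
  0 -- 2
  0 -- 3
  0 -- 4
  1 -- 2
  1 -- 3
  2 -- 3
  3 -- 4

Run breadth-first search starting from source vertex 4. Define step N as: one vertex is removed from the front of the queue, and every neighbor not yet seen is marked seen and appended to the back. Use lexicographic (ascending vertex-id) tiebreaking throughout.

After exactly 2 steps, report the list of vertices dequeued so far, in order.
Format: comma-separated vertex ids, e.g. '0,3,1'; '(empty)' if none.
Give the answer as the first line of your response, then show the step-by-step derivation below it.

4,0

step 1: dequeue 4; queue=[0,3]; order=4
step 2: dequeue 0; queue=[3,2]; order=4,0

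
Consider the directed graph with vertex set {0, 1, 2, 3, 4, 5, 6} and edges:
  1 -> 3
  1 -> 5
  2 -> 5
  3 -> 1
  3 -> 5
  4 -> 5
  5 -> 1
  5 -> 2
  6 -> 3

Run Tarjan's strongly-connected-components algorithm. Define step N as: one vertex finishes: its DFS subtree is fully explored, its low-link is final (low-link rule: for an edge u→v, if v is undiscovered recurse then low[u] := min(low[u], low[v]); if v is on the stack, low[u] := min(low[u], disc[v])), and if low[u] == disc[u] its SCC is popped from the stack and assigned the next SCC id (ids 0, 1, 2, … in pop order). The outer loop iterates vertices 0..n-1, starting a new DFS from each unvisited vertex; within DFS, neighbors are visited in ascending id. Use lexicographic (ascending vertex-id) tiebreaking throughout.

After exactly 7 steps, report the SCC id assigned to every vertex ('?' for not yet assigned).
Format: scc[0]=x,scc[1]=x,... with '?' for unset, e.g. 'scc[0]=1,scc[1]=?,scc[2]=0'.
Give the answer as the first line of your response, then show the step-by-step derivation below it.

scc[0]=0,scc[1]=1,scc[2]=1,scc[3]=1,scc[4]=2,scc[5]=1,scc[6]=3

step 1: low=(low[0]=0,low[1]=?,low[2]=?,low[3]=?,low[4]=?,low[5]=?,low[6]=?); scc=(scc[0]=0,scc[1]=?,scc[2]=?,scc[3]=?,scc[4]=?,scc[5]=?,scc[6]=?)
step 2: low=(low[0]=0,low[1]=1,low[2]=3,low[3]=1,low[4]=?,low[5]=1,low[6]=?); scc=(scc[0]=0,scc[1]=?,scc[2]=?,scc[3]=?,scc[4]=?,scc[5]=?,scc[6]=?)
step 3: low=(low[0]=0,low[1]=1,low[2]=3,low[3]=1,low[4]=?,low[5]=1,low[6]=?); scc=(scc[0]=0,scc[1]=?,scc[2]=?,scc[3]=?,scc[4]=?,scc[5]=?,scc[6]=?)
step 4: low=(low[0]=0,low[1]=1,low[2]=3,low[3]=1,low[4]=?,low[5]=1,low[6]=?); scc=(scc[0]=0,scc[1]=?,scc[2]=?,scc[3]=?,scc[4]=?,scc[5]=?,scc[6]=?)
step 5: low=(low[0]=0,low[1]=1,low[2]=3,low[3]=1,low[4]=?,low[5]=1,low[6]=?); scc=(scc[0]=0,scc[1]=1,scc[2]=1,scc[3]=1,scc[4]=?,scc[5]=1,scc[6]=?)
step 6: low=(low[0]=0,low[1]=1,low[2]=3,low[3]=1,low[4]=5,low[5]=1,low[6]=?); scc=(scc[0]=0,scc[1]=1,scc[2]=1,scc[3]=1,scc[4]=2,scc[5]=1,scc[6]=?)
step 7: low=(low[0]=0,low[1]=1,low[2]=3,low[3]=1,low[4]=5,low[5]=1,low[6]=6); scc=(scc[0]=0,scc[1]=1,scc[2]=1,scc[3]=1,scc[4]=2,scc[5]=1,scc[6]=3)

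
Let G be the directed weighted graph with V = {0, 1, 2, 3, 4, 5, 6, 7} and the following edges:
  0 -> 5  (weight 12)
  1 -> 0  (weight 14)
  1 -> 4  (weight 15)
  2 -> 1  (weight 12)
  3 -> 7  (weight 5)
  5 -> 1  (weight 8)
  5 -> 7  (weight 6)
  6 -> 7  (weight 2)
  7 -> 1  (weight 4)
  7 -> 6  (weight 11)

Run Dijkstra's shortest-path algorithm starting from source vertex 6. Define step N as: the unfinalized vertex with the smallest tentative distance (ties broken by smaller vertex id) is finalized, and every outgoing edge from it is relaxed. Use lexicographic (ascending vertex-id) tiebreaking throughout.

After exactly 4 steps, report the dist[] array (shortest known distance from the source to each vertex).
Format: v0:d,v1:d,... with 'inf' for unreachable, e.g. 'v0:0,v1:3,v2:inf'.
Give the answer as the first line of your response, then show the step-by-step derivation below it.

v0:20,v1:6,v2:inf,v3:inf,v4:21,v5:32,v6:0,v7:2

step 1: dist = v0:inf,v1:inf,v2:inf,v3:inf,v4:inf,v5:inf,v6:0,v7:2
step 2: dist = v0:inf,v1:6,v2:inf,v3:inf,v4:inf,v5:inf,v6:0,v7:2
step 3: dist = v0:20,v1:6,v2:inf,v3:inf,v4:21,v5:inf,v6:0,v7:2
step 4: dist = v0:20,v1:6,v2:inf,v3:inf,v4:21,v5:32,v6:0,v7:2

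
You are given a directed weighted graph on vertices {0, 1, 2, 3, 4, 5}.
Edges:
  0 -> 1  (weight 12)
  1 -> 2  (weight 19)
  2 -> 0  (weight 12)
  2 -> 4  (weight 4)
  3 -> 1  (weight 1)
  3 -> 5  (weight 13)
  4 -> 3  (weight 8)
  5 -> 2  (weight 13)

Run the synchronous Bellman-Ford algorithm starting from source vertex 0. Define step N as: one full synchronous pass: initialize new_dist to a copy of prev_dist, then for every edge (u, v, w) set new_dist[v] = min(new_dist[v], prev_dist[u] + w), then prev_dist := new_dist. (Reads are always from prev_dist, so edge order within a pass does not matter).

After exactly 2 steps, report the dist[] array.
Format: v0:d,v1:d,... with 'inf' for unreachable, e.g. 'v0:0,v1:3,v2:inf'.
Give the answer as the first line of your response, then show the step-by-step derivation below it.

v0:0,v1:12,v2:31,v3:inf,v4:inf,v5:inf

step 1: dist = v0:0,v1:12,v2:inf,v3:inf,v4:inf,v5:inf
step 2: dist = v0:0,v1:12,v2:31,v3:inf,v4:inf,v5:inf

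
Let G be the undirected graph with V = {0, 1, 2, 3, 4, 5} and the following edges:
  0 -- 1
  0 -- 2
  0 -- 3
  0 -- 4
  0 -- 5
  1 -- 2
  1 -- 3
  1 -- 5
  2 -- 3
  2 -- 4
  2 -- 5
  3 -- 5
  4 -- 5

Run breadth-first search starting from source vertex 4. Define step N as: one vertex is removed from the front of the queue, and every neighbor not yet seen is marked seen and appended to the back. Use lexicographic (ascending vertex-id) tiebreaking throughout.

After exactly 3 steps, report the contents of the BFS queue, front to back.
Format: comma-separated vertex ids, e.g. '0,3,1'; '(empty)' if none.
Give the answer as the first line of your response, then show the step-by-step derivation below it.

5,1,3

step 1: dequeue 4; queue=[0,2,5]; order=4
step 2: dequeue 0; queue=[2,5,1,3]; order=4,0
step 3: dequeue 2; queue=[5,1,3]; order=4,0,2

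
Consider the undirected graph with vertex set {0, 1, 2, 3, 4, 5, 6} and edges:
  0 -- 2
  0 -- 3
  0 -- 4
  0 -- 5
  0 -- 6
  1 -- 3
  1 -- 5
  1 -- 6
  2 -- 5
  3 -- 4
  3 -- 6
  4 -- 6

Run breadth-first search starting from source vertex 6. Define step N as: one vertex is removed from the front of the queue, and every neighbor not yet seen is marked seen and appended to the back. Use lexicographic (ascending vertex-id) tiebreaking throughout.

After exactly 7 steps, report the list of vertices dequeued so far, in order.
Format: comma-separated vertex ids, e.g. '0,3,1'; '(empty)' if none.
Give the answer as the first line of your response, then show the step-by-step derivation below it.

6,0,1,3,4,2,5

step 1: dequeue 6; queue=[0,1,3,4]; order=6
step 2: dequeue 0; queue=[1,3,4,2,5]; order=6,0
step 3: dequeue 1; queue=[3,4,2,5]; order=6,0,1
step 4: dequeue 3; queue=[4,2,5]; order=6,0,1,3
step 5: dequeue 4; queue=[2,5]; order=6,0,1,3,4
step 6: dequeue 2; queue=[5]; order=6,0,1,3,4,2
step 7: dequeue 5; queue=[(empty)]; order=6,0,1,3,4,2,5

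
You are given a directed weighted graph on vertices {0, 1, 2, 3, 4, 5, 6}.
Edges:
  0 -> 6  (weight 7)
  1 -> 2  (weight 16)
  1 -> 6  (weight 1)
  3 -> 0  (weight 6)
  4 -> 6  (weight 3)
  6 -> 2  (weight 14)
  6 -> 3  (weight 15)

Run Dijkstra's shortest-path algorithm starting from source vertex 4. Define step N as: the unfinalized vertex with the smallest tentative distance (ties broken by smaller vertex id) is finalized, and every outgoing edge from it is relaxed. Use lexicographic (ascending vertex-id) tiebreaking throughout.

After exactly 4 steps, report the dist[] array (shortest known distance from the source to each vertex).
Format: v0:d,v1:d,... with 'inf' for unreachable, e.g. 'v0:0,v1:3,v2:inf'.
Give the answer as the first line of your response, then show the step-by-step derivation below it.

v0:24,v1:inf,v2:17,v3:18,v4:0,v5:inf,v6:3

step 1: dist = v0:inf,v1:inf,v2:inf,v3:inf,v4:0,v5:inf,v6:3
step 2: dist = v0:inf,v1:inf,v2:17,v3:18,v4:0,v5:inf,v6:3
step 3: dist = v0:inf,v1:inf,v2:17,v3:18,v4:0,v5:inf,v6:3
step 4: dist = v0:24,v1:inf,v2:17,v3:18,v4:0,v5:inf,v6:3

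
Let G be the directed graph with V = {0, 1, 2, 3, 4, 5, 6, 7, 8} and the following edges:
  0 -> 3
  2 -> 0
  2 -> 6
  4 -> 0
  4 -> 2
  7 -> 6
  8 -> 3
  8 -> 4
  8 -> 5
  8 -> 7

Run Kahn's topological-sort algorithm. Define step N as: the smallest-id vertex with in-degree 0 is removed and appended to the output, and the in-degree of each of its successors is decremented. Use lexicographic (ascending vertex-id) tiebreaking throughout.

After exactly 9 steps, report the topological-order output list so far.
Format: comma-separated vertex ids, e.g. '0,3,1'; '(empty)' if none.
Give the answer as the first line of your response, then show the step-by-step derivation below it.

1,8,4,2,0,3,5,7,6

step 1: output 1; order=[1]; indeg=(2,0,1,2,1,1,2,1,0)
step 2: output 8; order=[1,8]; indeg=(2,0,1,1,0,0,2,0,0)
step 3: output 4; order=[1,8,4]; indeg=(1,0,0,1,0,0,2,0,0)
step 4: output 2; order=[1,8,4,2]; indeg=(0,0,0,1,0,0,1,0,0)
step 5: output 0; order=[1,8,4,2,0]; indeg=(0,0,0,0,0,0,1,0,0)
step 6: output 3; order=[1,8,4,2,0,3]; indeg=(0,0,0,0,0,0,1,0,0)
step 7: output 5; order=[1,8,4,2,0,3,5]; indeg=(0,0,0,0,0,0,1,0,0)
step 8: output 7; order=[1,8,4,2,0,3,5,7]; indeg=(0,0,0,0,0,0,0,0,0)
step 9: output 6; order=[1,8,4,2,0,3,5,7,6]; indeg=(0,0,0,0,0,0,0,0,0)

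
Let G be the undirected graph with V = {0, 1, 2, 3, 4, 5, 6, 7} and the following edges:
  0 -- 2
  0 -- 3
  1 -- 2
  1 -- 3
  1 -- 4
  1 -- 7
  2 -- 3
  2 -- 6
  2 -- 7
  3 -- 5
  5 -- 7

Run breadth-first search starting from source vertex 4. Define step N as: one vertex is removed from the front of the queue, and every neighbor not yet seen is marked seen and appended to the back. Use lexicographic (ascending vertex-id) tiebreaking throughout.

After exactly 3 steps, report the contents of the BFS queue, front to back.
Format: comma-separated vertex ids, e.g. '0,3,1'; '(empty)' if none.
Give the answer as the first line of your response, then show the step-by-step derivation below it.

3,7,0,6

step 1: dequeue 4; queue=[1]; order=4
step 2: dequeue 1; queue=[2,3,7]; order=4,1
step 3: dequeue 2; queue=[3,7,0,6]; order=4,1,2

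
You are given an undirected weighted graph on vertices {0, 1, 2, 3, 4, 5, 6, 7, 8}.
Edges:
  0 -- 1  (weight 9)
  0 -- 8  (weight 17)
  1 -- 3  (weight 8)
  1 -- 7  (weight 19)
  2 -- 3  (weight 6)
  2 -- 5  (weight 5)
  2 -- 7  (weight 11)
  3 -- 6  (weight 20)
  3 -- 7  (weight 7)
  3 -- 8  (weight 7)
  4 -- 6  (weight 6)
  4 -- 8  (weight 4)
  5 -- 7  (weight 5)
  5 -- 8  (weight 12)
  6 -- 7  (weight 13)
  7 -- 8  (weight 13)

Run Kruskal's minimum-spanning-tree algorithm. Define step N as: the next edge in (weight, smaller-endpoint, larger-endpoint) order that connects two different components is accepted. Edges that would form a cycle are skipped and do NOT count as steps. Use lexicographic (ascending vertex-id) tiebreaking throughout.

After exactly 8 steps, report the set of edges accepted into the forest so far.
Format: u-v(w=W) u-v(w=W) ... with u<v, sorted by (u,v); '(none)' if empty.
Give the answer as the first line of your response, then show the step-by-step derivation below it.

0-1(w=9) 1-3(w=8) 2-3(w=6) 2-5(w=5) 3-8(w=7) 4-6(w=6) 4-8(w=4) 5-7(w=5)

step 1: add edge 4-8 (w=4); MST = {4-8(w=4)}
step 2: add edge 2-5 (w=5); MST = {2-5(w=5) 4-8(w=4)}
step 3: add edge 5-7 (w=5); MST = {2-5(w=5) 4-8(w=4) 5-7(w=5)}
step 4: add edge 2-3 (w=6); MST = {2-3(w=6) 2-5(w=5) 4-8(w=4) 5-7(w=5)}
step 5: add edge 4-6 (w=6); MST = {2-3(w=6) 2-5(w=5) 4-6(w=6) 4-8(w=4) 5-7(w=5)}
step 6: add edge 3-8 (w=7); MST = {2-3(w=6) 2-5(w=5) 3-8(w=7) 4-6(w=6) 4-8(w=4) 5-7(w=5)}
step 7: add edge 1-3 (w=8); MST = {1-3(w=8) 2-3(w=6) 2-5(w=5) 3-8(w=7) 4-6(w=6) 4-8(w=4) 5-7(w=5)}
step 8: add edge 0-1 (w=9); MST = {0-1(w=9) 1-3(w=8) 2-3(w=6) 2-5(w=5) 3-8(w=7) 4-6(w=6) 4-8(w=4) 5-7(w=5)}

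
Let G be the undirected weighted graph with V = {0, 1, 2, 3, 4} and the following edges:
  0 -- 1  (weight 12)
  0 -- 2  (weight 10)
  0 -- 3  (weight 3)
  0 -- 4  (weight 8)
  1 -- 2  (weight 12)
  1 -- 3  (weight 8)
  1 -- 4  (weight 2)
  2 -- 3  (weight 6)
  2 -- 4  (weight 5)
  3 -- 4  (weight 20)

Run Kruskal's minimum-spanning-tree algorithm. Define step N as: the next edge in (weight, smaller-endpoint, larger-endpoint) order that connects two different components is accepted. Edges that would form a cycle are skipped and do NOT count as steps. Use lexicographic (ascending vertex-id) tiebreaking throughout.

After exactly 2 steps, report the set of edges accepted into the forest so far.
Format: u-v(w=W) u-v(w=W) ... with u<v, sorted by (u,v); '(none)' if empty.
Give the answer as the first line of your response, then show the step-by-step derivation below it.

0-3(w=3) 1-4(w=2)

step 1: add edge 1-4 (w=2); MST = {1-4(w=2)}
step 2: add edge 0-3 (w=3); MST = {0-3(w=3) 1-4(w=2)}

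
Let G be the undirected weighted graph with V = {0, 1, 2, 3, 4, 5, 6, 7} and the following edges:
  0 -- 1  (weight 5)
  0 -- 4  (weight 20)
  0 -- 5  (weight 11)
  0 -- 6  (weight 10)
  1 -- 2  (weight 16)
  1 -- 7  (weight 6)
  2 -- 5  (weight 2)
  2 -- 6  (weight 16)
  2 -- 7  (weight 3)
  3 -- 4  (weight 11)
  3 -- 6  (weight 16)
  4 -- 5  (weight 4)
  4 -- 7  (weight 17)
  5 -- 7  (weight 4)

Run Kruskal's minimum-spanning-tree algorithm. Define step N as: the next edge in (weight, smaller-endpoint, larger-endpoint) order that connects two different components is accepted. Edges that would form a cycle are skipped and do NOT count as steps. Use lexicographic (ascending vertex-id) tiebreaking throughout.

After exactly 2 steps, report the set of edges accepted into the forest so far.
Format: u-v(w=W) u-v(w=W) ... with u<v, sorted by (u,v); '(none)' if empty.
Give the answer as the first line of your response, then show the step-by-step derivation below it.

2-5(w=2) 2-7(w=3)

step 1: add edge 2-5 (w=2); MST = {2-5(w=2)}
step 2: add edge 2-7 (w=3); MST = {2-5(w=2) 2-7(w=3)}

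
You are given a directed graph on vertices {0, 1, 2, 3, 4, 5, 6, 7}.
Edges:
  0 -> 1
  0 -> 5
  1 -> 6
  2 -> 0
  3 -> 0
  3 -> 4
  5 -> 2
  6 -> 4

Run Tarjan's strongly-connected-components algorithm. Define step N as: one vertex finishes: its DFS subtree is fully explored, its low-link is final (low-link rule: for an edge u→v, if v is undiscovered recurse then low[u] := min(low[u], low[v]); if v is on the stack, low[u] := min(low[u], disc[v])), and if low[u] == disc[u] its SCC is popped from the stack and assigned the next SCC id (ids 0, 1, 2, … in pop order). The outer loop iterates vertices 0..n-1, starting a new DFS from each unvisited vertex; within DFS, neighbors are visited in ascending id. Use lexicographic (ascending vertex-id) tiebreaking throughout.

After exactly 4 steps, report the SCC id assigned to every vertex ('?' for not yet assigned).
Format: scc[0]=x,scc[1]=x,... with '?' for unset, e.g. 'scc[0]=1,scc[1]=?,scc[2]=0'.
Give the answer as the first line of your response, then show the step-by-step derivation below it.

scc[0]=?,scc[1]=2,scc[2]=?,scc[3]=?,scc[4]=0,scc[5]=?,scc[6]=1,scc[7]=?

step 1: low=(low[0]=0,low[1]=1,low[2]=?,low[3]=?,low[4]=3,low[5]=?,low[6]=2,low[7]=?); scc=(scc[0]=?,scc[1]=?,scc[2]=?,scc[3]=?,scc[4]=0,scc[5]=?,scc[6]=?,scc[7]=?)
step 2: low=(low[0]=0,low[1]=1,low[2]=?,low[3]=?,low[4]=3,low[5]=?,low[6]=2,low[7]=?); scc=(scc[0]=?,scc[1]=?,scc[2]=?,scc[3]=?,scc[4]=0,scc[5]=?,scc[6]=1,scc[7]=?)
step 3: low=(low[0]=0,low[1]=1,low[2]=?,low[3]=?,low[4]=3,low[5]=?,low[6]=2,low[7]=?); scc=(scc[0]=?,scc[1]=2,scc[2]=?,scc[3]=?,scc[4]=0,scc[5]=?,scc[6]=1,scc[7]=?)
step 4: low=(low[0]=0,low[1]=1,low[2]=0,low[3]=?,low[4]=3,low[5]=4,low[6]=2,low[7]=?); scc=(scc[0]=?,scc[1]=2,scc[2]=?,scc[3]=?,scc[4]=0,scc[5]=?,scc[6]=1,scc[7]=?)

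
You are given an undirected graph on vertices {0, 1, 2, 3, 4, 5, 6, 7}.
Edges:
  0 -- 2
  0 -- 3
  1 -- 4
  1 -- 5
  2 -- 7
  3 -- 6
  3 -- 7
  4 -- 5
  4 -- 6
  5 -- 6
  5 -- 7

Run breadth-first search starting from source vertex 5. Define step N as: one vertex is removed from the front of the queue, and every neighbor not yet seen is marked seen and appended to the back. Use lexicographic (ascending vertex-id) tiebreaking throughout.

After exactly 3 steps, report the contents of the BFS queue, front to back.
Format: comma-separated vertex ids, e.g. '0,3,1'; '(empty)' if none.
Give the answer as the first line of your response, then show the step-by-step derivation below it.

6,7

step 1: dequeue 5; queue=[1,4,6,7]; order=5
step 2: dequeue 1; queue=[4,6,7]; order=5,1
step 3: dequeue 4; queue=[6,7]; order=5,1,4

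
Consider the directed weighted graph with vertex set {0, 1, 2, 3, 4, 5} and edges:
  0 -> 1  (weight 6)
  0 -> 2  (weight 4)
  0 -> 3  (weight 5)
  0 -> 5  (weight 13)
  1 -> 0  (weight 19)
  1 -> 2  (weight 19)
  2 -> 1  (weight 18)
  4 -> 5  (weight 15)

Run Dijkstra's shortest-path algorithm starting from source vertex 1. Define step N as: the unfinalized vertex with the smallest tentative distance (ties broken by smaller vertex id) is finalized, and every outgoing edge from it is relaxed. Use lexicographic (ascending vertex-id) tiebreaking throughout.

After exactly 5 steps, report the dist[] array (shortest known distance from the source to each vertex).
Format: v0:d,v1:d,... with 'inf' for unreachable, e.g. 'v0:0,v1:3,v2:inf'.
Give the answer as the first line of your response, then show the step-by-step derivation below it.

v0:19,v1:0,v2:19,v3:24,v4:inf,v5:32

step 1: dist = v0:19,v1:0,v2:19,v3:inf,v4:inf,v5:inf
step 2: dist = v0:19,v1:0,v2:19,v3:24,v4:inf,v5:32
step 3: dist = v0:19,v1:0,v2:19,v3:24,v4:inf,v5:32
step 4: dist = v0:19,v1:0,v2:19,v3:24,v4:inf,v5:32
step 5: dist = v0:19,v1:0,v2:19,v3:24,v4:inf,v5:32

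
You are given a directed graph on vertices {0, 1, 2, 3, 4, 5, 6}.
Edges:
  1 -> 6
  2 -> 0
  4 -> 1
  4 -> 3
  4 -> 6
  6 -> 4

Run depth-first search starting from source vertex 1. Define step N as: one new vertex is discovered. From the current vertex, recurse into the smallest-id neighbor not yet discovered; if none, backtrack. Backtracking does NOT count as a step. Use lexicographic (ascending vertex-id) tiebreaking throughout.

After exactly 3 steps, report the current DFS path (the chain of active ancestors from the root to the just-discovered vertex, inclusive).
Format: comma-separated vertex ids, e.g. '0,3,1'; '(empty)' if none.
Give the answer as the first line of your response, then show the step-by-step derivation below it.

1,6,4

step 1: discover 1; path=1; order=1
step 2: discover 6; path=1>6; order=1,6
step 3: discover 4; path=1>6>4; order=1,6,4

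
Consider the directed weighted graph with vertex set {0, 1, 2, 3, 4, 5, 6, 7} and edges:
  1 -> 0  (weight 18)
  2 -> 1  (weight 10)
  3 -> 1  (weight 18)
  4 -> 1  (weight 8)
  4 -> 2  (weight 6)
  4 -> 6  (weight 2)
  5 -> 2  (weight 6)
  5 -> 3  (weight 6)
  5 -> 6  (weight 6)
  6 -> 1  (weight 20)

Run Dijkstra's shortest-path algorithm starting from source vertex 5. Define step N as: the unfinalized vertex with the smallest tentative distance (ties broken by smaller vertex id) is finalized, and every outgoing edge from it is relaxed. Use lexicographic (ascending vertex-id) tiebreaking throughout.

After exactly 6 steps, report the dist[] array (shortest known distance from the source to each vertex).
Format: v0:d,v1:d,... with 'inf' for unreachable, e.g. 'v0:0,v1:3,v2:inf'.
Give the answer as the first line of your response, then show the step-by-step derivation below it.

v0:34,v1:16,v2:6,v3:6,v4:inf,v5:0,v6:6,v7:inf

step 1: dist = v0:inf,v1:inf,v2:6,v3:6,v4:inf,v5:0,v6:6,v7:inf
step 2: dist = v0:inf,v1:16,v2:6,v3:6,v4:inf,v5:0,v6:6,v7:inf
step 3: dist = v0:inf,v1:16,v2:6,v3:6,v4:inf,v5:0,v6:6,v7:inf
step 4: dist = v0:inf,v1:16,v2:6,v3:6,v4:inf,v5:0,v6:6,v7:inf
step 5: dist = v0:34,v1:16,v2:6,v3:6,v4:inf,v5:0,v6:6,v7:inf
step 6: dist = v0:34,v1:16,v2:6,v3:6,v4:inf,v5:0,v6:6,v7:inf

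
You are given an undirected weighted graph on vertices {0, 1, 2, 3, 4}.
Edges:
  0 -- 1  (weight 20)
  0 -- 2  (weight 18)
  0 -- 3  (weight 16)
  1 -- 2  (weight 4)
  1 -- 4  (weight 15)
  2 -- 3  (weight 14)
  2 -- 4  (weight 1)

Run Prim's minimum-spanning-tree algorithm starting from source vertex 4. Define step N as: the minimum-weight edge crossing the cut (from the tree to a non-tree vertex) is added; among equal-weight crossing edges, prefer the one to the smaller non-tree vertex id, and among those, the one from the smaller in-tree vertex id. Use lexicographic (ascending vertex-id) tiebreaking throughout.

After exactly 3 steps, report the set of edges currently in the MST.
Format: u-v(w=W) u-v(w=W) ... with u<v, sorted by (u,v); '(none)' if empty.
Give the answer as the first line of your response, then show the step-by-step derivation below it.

1-2(w=4) 2-3(w=14) 2-4(w=1)

step 1: add edge 2-4 (w=1); MST = {2-4(w=1)}
step 2: add edge 1-2 (w=4); MST = {1-2(w=4) 2-4(w=1)}
step 3: add edge 2-3 (w=14); MST = {1-2(w=4) 2-3(w=14) 2-4(w=1)}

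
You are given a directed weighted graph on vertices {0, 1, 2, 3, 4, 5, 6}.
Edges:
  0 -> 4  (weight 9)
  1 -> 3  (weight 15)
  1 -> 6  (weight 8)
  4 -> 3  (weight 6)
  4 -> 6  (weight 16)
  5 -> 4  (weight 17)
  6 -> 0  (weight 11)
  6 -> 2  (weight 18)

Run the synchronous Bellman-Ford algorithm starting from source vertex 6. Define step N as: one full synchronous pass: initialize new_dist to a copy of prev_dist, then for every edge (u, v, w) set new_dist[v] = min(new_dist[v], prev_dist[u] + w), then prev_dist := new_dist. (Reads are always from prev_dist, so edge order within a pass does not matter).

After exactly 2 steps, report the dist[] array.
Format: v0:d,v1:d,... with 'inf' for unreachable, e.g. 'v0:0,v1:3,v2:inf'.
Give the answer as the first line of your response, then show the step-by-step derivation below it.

v0:11,v1:inf,v2:18,v3:inf,v4:20,v5:inf,v6:0

step 1: dist = v0:11,v1:inf,v2:18,v3:inf,v4:inf,v5:inf,v6:0
step 2: dist = v0:11,v1:inf,v2:18,v3:inf,v4:20,v5:inf,v6:0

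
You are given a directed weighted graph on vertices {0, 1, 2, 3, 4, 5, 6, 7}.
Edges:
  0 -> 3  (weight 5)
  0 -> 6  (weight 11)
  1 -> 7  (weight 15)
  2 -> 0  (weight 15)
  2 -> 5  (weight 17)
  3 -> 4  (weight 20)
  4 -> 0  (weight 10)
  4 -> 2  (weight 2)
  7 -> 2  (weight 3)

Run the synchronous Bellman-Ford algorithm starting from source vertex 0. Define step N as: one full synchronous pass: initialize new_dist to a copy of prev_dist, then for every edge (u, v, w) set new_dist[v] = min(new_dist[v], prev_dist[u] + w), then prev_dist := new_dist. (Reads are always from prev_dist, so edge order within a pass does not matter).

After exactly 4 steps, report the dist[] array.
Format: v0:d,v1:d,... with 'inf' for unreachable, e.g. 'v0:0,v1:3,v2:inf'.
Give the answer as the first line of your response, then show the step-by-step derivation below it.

v0:0,v1:inf,v2:27,v3:5,v4:25,v5:44,v6:11,v7:inf

step 1: dist = v0:0,v1:inf,v2:inf,v3:5,v4:inf,v5:inf,v6:11,v7:inf
step 2: dist = v0:0,v1:inf,v2:inf,v3:5,v4:25,v5:inf,v6:11,v7:inf
step 3: dist = v0:0,v1:inf,v2:27,v3:5,v4:25,v5:inf,v6:11,v7:inf
step 4: dist = v0:0,v1:inf,v2:27,v3:5,v4:25,v5:44,v6:11,v7:inf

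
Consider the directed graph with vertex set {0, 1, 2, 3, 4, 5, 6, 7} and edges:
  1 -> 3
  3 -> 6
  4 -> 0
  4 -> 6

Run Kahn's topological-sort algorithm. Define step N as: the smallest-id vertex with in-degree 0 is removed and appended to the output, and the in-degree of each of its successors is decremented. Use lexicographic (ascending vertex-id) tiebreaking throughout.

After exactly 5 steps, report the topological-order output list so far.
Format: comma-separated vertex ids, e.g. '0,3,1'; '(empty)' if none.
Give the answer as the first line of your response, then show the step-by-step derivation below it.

1,2,3,4,0

step 1: output 1; order=[1]; indeg=(1,0,0,0,0,0,2,0)
step 2: output 2; order=[1,2]; indeg=(1,0,0,0,0,0,2,0)
step 3: output 3; order=[1,2,3]; indeg=(1,0,0,0,0,0,1,0)
step 4: output 4; order=[1,2,3,4]; indeg=(0,0,0,0,0,0,0,0)
step 5: output 0; order=[1,2,3,4,0]; indeg=(0,0,0,0,0,0,0,0)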